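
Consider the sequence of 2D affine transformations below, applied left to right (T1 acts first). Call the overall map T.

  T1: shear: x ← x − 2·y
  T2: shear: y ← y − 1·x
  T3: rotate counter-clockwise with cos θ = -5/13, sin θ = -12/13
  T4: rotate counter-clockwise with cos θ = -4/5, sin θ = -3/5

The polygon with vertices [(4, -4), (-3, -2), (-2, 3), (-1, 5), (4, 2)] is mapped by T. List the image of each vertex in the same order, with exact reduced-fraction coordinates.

image vertices: (816/65, 1012/65), (173/65, 111/65), (-113/13, -136/13), (-64/5, -73/5), (-126/65, -32/65)

T1 shear: x ← x − 2·y: (4, -4) → (12, -4); (-3, -2) → (1, -2); (-2, 3) → (-8, 3); (-1, 5) → (-11, 5); (4, 2) → (0, 2)
T2 shear: y ← y − 1·x: (12, -4) → (12, -16); (1, -2) → (1, -3); (-8, 3) → (-8, 11); (-11, 5) → (-11, 16); (0, 2) → (0, 2)
T3 rotate counter-clockwise with cos θ = -5/13, sin θ = -12/13: (12, -16) → (-252/13, -64/13); (1, -3) → (-41/13, 3/13); (-8, 11) → (172/13, 41/13); (-11, 16) → (19, 4); (0, 2) → (24/13, -10/13)
T4 rotate counter-clockwise with cos θ = -4/5, sin θ = -3/5: (-252/13, -64/13) → (816/65, 1012/65); (-41/13, 3/13) → (173/65, 111/65); (172/13, 41/13) → (-113/13, -136/13); (19, 4) → (-64/5, -73/5); (24/13, -10/13) → (-126/65, -32/65)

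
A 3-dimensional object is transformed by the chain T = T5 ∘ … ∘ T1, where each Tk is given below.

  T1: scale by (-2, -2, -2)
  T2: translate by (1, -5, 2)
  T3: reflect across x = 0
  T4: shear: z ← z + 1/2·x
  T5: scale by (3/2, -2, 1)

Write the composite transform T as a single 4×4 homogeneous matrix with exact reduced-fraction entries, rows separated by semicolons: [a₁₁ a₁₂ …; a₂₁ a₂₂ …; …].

T = [3 0 0 -3/2; 0 4 0 10; 1 0 -2 3/2; 0 0 0 1]

T1 = [-2 0 0 0; 0 -2 0 0; 0 0 -2 0; 0 0 0 1]
T2·T1 = [-2 0 0 1; 0 -2 0 -5; 0 0 -2 2; 0 0 0 1]
T3·…·T1 = [2 0 0 -1; 0 -2 0 -5; 0 0 -2 2; 0 0 0 1]
T4·…·T1 = [2 0 0 -1; 0 -2 0 -5; 1 0 -2 3/2; 0 0 0 1]
T5·…·T1 = [3 0 0 -3/2; 0 4 0 10; 1 0 -2 3/2; 0 0 0 1]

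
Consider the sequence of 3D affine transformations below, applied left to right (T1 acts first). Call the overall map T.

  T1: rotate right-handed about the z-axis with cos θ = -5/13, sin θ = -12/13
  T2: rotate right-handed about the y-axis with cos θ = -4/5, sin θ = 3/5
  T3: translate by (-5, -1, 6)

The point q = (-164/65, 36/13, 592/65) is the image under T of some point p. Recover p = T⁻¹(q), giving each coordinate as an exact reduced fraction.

p = (-2, -5, -1)

T1 = [-5/13 12/13 0 0; -12/13 -5/13 0 0; 0 0 1 0; 0 0 0 1]
T2·T1 = [4/13 -48/65 3/5 0; -12/13 -5/13 0 0; 3/13 -36/65 -4/5 0; 0 0 0 1]
T3·…·T1 = [4/13 -48/65 3/5 -5; -12/13 -5/13 0 -1; 3/13 -36/65 -4/5 6; 0 0 0 1]
det M = 1; M⁻¹ = [4/13 -12/13 3/13 -10/13; -48/65 -5/13 -36/65 -49/65; 3/5 0 -4/5 39/5; 0 0 0 1]
M⁻¹ · (-164/65, 36/13, 592/65)ᵀ = (-2, -5, -1)ᵀ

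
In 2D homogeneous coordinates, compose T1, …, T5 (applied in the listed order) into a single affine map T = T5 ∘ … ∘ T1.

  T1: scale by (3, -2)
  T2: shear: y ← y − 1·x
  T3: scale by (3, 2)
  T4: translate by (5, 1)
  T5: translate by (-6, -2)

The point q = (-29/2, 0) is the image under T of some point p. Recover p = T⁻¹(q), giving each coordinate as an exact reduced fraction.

p = (-3/2, 2)

T1 = [3 0 0; 0 -2 0; 0 0 1]
T2·T1 = [3 0 0; -3 -2 0; 0 0 1]
T3·…·T1 = [9 0 0; -6 -4 0; 0 0 1]
T4·…·T1 = [9 0 5; -6 -4 1; 0 0 1]
T5·…·T1 = [9 0 -1; -6 -4 -1; 0 0 1]
det M = -36; M⁻¹ = [1/9 0 1/9; -1/6 -1/4 -5/12; 0 0 1]
M⁻¹ · (-29/2, 0)ᵀ = (-3/2, 2)ᵀ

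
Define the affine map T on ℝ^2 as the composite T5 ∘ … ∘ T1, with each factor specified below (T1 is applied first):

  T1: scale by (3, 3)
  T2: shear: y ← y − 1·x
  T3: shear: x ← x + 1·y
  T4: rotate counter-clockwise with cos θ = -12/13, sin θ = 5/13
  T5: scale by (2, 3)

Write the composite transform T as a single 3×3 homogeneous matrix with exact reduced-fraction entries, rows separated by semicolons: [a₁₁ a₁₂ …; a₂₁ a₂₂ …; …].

T = [30/13 -102/13 0; 108/13 -63/13 0; 0 0 1]

T1 = [3 0 0; 0 3 0; 0 0 1]
T2·T1 = [3 0 0; -3 3 0; 0 0 1]
T3·…·T1 = [0 3 0; -3 3 0; 0 0 1]
T4·…·T1 = [15/13 -51/13 0; 36/13 -21/13 0; 0 0 1]
T5·…·T1 = [30/13 -102/13 0; 108/13 -63/13 0; 0 0 1]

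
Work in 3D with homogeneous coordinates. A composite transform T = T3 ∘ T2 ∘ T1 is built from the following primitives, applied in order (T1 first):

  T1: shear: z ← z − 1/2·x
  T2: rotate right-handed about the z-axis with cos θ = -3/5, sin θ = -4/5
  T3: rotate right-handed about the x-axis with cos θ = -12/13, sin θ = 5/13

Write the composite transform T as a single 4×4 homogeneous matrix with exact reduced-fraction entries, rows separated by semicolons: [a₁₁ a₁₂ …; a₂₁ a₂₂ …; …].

T = [-3/5 4/5 0 0; 121/130 36/65 -5/13 0; 2/13 -3/13 -12/13 0; 0 0 0 1]

T1 = [1 0 0 0; 0 1 0 0; -1/2 0 1 0; 0 0 0 1]
T2·T1 = [-3/5 4/5 0 0; -4/5 -3/5 0 0; -1/2 0 1 0; 0 0 0 1]
T3·…·T1 = [-3/5 4/5 0 0; 121/130 36/65 -5/13 0; 2/13 -3/13 -12/13 0; 0 0 0 1]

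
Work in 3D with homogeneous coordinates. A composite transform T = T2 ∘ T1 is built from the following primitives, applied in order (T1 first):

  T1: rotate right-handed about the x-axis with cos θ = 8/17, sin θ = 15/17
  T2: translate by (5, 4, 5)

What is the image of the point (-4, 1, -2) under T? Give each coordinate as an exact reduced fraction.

T(p) = (1, 106/17, 84/17)

T1 rotate right-handed about the x-axis with cos θ = 8/17, sin θ = 15/17: (-4, 1, -2) → (-4, 38/17, -1/17)
T2 translate by (5, 4, 5): (-4, 38/17, -1/17) → (1, 106/17, 84/17)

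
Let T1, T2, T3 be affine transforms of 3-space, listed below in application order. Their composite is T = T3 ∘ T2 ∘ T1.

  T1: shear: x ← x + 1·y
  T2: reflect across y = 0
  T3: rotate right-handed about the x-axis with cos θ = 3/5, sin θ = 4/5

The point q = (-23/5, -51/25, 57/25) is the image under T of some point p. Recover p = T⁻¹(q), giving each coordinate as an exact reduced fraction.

p = (-4, -3/5, 3)

T1 = [1 1 0 0; 0 1 0 0; 0 0 1 0; 0 0 0 1]
T2·T1 = [1 1 0 0; 0 -1 0 0; 0 0 1 0; 0 0 0 1]
T3·…·T1 = [1 1 0 0; 0 -3/5 -4/5 0; 0 -4/5 3/5 0; 0 0 0 1]
det M = -1; M⁻¹ = [1 3/5 4/5 0; 0 -3/5 -4/5 0; 0 -4/5 3/5 0; 0 0 0 1]
M⁻¹ · (-23/5, -51/25, 57/25)ᵀ = (-4, -3/5, 3)ᵀ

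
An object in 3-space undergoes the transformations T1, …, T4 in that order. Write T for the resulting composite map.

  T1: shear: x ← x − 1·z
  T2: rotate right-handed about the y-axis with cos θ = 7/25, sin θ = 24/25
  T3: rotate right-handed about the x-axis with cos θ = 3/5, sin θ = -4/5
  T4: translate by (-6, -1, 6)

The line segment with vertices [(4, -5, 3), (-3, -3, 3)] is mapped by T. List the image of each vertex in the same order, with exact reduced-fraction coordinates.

T1 shear: x ← x − 1·z: (4, -5, 3) → (1, -5, 3); (-3, -3, 3) → (-6, -3, 3)
T2 rotate right-handed about the y-axis with cos θ = 7/25, sin θ = 24/25: (1, -5, 3) → (79/25, -5, -3/25); (-6, -3, 3) → (6/5, -3, 33/5)
T3 rotate right-handed about the x-axis with cos θ = 3/5, sin θ = -4/5: (79/25, -5, -3/25) → (79/25, -387/125, 491/125); (6/5, -3, 33/5) → (6/5, 87/25, 159/25)
T4 translate by (-6, -1, 6): (79/25, -387/125, 491/125) → (-71/25, -512/125, 1241/125); (6/5, 87/25, 159/25) → (-24/5, 62/25, 309/25)

image vertices: (-71/25, -512/125, 1241/125), (-24/5, 62/25, 309/25)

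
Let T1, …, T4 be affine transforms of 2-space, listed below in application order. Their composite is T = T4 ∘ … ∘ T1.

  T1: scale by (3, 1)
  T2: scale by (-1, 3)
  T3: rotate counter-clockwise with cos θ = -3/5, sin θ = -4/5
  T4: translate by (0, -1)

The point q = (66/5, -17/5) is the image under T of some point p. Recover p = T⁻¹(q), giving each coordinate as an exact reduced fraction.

p = (2, 4)

T1 = [3 0 0; 0 1 0; 0 0 1]
T2·T1 = [-3 0 0; 0 3 0; 0 0 1]
T3·…·T1 = [9/5 12/5 0; 12/5 -9/5 0; 0 0 1]
T4·…·T1 = [9/5 12/5 0; 12/5 -9/5 -1; 0 0 1]
det M = -9; M⁻¹ = [1/5 4/15 4/15; 4/15 -1/5 -1/5; 0 0 1]
M⁻¹ · (66/5, -17/5)ᵀ = (2, 4)ᵀ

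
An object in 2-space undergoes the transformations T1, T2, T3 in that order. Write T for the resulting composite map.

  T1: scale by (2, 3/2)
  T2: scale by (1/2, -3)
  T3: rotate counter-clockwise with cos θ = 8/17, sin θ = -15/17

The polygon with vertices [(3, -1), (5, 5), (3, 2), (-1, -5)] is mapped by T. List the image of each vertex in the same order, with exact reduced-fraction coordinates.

T1 scale by (2, 3/2): (3, -1) → (6, -3/2); (5, 5) → (10, 15/2); (3, 2) → (6, 3); (-1, -5) → (-2, -15/2)
T2 scale by (1/2, -3): (6, -3/2) → (3, 9/2); (10, 15/2) → (5, -45/2); (6, 3) → (3, -9); (-2, -15/2) → (-1, 45/2)
T3 rotate counter-clockwise with cos θ = 8/17, sin θ = -15/17: (3, 9/2) → (183/34, -9/17); (5, -45/2) → (-35/2, -15); (3, -9) → (-111/17, -117/17); (-1, 45/2) → (659/34, 195/17)

image vertices: (183/34, -9/17), (-35/2, -15), (-111/17, -117/17), (659/34, 195/17)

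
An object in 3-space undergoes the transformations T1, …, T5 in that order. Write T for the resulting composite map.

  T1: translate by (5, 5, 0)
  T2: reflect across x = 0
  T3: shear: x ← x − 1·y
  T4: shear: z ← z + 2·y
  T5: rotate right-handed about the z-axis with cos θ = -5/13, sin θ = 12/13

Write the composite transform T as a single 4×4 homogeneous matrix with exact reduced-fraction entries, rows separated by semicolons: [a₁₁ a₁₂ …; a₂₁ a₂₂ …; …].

T1 = [1 0 0 5; 0 1 0 5; 0 0 1 0; 0 0 0 1]
T2·T1 = [-1 0 0 -5; 0 1 0 5; 0 0 1 0; 0 0 0 1]
T3·…·T1 = [-1 -1 0 -10; 0 1 0 5; 0 0 1 0; 0 0 0 1]
T4·…·T1 = [-1 -1 0 -10; 0 1 0 5; 0 2 1 10; 0 0 0 1]
T5·…·T1 = [5/13 -7/13 0 -10/13; -12/13 -17/13 0 -145/13; 0 2 1 10; 0 0 0 1]

T = [5/13 -7/13 0 -10/13; -12/13 -17/13 0 -145/13; 0 2 1 10; 0 0 0 1]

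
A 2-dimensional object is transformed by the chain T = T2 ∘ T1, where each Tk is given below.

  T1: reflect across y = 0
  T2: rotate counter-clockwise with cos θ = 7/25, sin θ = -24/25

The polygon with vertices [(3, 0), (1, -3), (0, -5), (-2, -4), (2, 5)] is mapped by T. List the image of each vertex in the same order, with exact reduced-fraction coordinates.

T1 reflect across y = 0: (3, 0) → (3, 0); (1, -3) → (1, 3); (0, -5) → (0, 5); (-2, -4) → (-2, 4); (2, 5) → (2, -5)
T2 rotate counter-clockwise with cos θ = 7/25, sin θ = -24/25: (3, 0) → (21/25, -72/25); (1, 3) → (79/25, -3/25); (0, 5) → (24/5, 7/5); (-2, 4) → (82/25, 76/25); (2, -5) → (-106/25, -83/25)

image vertices: (21/25, -72/25), (79/25, -3/25), (24/5, 7/5), (82/25, 76/25), (-106/25, -83/25)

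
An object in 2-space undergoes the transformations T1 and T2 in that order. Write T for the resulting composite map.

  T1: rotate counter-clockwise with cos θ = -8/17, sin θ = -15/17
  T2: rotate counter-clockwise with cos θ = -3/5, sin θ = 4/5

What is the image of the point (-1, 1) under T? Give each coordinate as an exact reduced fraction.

T(p) = (-97/85, 71/85)

T1 rotate counter-clockwise with cos θ = -8/17, sin θ = -15/17: (-1, 1) → (23/17, 7/17)
T2 rotate counter-clockwise with cos θ = -3/5, sin θ = 4/5: (23/17, 7/17) → (-97/85, 71/85)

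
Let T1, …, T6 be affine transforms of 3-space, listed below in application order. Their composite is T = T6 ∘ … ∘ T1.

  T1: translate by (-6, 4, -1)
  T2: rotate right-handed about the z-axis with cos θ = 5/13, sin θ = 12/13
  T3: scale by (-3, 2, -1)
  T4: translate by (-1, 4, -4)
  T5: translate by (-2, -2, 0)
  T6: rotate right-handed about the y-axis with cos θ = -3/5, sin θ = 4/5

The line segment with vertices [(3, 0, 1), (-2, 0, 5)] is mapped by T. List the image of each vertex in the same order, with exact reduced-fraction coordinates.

T1 translate by (-6, 4, -1): (3, 0, 1) → (-3, 4, 0); (-2, 0, 5) → (-8, 4, 4)
T2 rotate right-handed about the z-axis with cos θ = 5/13, sin θ = 12/13: (-3, 4, 0) → (-63/13, -16/13, 0); (-8, 4, 4) → (-88/13, -76/13, 4)
T3 scale by (-3, 2, -1): (-63/13, -16/13, 0) → (189/13, -32/13, 0); (-88/13, -76/13, 4) → (264/13, -152/13, -4)
T4 translate by (-1, 4, -4): (189/13, -32/13, 0) → (176/13, 20/13, -4); (264/13, -152/13, -4) → (251/13, -100/13, -8)
T5 translate by (-2, -2, 0): (176/13, 20/13, -4) → (150/13, -6/13, -4); (251/13, -100/13, -8) → (225/13, -126/13, -8)
T6 rotate right-handed about the y-axis with cos θ = -3/5, sin θ = 4/5: (150/13, -6/13, -4) → (-658/65, -6/13, -444/65); (225/13, -126/13, -8) → (-1091/65, -126/13, -588/65)

image vertices: (-658/65, -6/13, -444/65), (-1091/65, -126/13, -588/65)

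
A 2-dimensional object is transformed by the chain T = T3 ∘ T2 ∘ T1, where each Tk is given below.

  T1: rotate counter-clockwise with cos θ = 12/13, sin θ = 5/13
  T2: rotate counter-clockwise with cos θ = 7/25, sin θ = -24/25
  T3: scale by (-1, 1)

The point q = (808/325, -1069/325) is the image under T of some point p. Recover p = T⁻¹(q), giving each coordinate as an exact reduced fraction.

T1 = [12/13 -5/13 0; 5/13 12/13 0; 0 0 1]
T2·T1 = [204/325 253/325 0; -253/325 204/325 0; 0 0 1]
T3·…·T1 = [-204/325 -253/325 0; -253/325 204/325 0; 0 0 1]
det M = -1; M⁻¹ = [-204/325 -253/325 0; -253/325 204/325 0; 0 0 1]
M⁻¹ · (808/325, -1069/325)ᵀ = (1, -4)ᵀ

p = (1, -4)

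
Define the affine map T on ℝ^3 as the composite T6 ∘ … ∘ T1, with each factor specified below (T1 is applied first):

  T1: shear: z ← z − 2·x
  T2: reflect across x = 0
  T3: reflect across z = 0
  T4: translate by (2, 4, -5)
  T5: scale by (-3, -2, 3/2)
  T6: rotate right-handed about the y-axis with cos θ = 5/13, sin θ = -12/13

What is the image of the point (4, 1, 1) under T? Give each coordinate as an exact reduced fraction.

T(p) = (-6/13, -10, 87/13)

T1 shear: z ← z − 2·x: (4, 1, 1) → (4, 1, -7)
T2 reflect across x = 0: (4, 1, -7) → (-4, 1, -7)
T3 reflect across z = 0: (-4, 1, -7) → (-4, 1, 7)
T4 translate by (2, 4, -5): (-4, 1, 7) → (-2, 5, 2)
T5 scale by (-3, -2, 3/2): (-2, 5, 2) → (6, -10, 3)
T6 rotate right-handed about the y-axis with cos θ = 5/13, sin θ = -12/13: (6, -10, 3) → (-6/13, -10, 87/13)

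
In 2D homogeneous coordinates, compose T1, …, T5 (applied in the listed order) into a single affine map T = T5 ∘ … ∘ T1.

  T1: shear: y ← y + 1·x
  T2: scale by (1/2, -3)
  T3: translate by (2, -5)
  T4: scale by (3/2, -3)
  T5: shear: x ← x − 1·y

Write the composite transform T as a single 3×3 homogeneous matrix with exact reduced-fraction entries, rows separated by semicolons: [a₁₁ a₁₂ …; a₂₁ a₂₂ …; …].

T1 = [1 0 0; 1 1 0; 0 0 1]
T2·T1 = [1/2 0 0; -3 -3 0; 0 0 1]
T3·…·T1 = [1/2 0 2; -3 -3 -5; 0 0 1]
T4·…·T1 = [3/4 0 3; 9 9 15; 0 0 1]
T5·…·T1 = [-33/4 -9 -12; 9 9 15; 0 0 1]

T = [-33/4 -9 -12; 9 9 15; 0 0 1]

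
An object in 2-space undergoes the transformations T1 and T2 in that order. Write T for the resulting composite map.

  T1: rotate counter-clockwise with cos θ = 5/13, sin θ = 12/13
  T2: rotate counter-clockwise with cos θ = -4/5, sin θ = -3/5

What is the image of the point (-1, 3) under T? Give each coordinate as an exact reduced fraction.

T1 rotate counter-clockwise with cos θ = 5/13, sin θ = 12/13: (-1, 3) → (-41/13, 3/13)
T2 rotate counter-clockwise with cos θ = -4/5, sin θ = -3/5: (-41/13, 3/13) → (173/65, 111/65)

T(p) = (173/65, 111/65)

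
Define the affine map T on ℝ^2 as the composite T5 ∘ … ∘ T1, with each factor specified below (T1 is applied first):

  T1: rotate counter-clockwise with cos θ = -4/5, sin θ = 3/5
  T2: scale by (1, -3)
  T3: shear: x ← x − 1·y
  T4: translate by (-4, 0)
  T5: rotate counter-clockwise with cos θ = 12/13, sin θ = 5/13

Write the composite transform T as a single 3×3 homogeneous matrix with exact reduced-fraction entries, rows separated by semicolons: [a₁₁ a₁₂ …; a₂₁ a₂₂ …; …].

T = [21/13 -48/13 -48/13; -83/65 69/65 -20/13; 0 0 1]

T1 = [-4/5 -3/5 0; 3/5 -4/5 0; 0 0 1]
T2·T1 = [-4/5 -3/5 0; -9/5 12/5 0; 0 0 1]
T3·…·T1 = [1 -3 0; -9/5 12/5 0; 0 0 1]
T4·…·T1 = [1 -3 -4; -9/5 12/5 0; 0 0 1]
T5·…·T1 = [21/13 -48/13 -48/13; -83/65 69/65 -20/13; 0 0 1]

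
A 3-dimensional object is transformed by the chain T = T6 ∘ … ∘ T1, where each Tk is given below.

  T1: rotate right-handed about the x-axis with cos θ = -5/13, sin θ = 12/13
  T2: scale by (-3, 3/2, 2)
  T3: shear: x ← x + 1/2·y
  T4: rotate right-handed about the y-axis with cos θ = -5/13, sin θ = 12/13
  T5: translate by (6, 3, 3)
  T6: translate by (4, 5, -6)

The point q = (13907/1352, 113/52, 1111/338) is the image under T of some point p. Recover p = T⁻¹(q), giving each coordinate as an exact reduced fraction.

p = (1, 1/2, 4)

T1 = [1 0 0 0; 0 -5/13 -12/13 0; 0 12/13 -5/13 0; 0 0 0 1]
T2·T1 = [-3 0 0 0; 0 -15/26 -18/13 0; 0 24/13 -10/13 0; 0 0 0 1]
T3·…·T1 = [-3 -15/52 -9/13 0; 0 -15/26 -18/13 0; 0 24/13 -10/13 0; 0 0 0 1]
T4·…·T1 = [15/13 1227/676 -75/169 0; 0 -15/26 -18/13 0; 36/13 -75/169 158/169 0; 0 0 0 1]
T5·…·T1 = [15/13 1227/676 -75/169 6; 0 -15/26 -18/13 3; 36/13 -75/169 158/169 3; 0 0 0 1]
T6·…·T1 = [15/13 1227/676 -75/169 10; 0 -15/26 -18/13 8; 36/13 -75/169 158/169 -3; 0 0 0 1]
det M = -9; M⁻¹ = [5/39 1/6 4/13 -22/13; 72/169 -10/39 -30/169 -1390/507; -30/169 -8/13 25/338 2339/338; 0 0 0 1]
M⁻¹ · (13907/1352, 113/52, 1111/338)ᵀ = (1, 1/2, 4)ᵀ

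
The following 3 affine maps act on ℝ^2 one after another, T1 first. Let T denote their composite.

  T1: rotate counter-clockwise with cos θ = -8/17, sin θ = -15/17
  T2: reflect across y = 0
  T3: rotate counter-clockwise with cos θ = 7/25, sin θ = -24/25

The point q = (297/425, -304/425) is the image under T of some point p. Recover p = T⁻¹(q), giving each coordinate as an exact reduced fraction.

T1 = [-8/17 15/17 0; -15/17 -8/17 0; 0 0 1]
T2·T1 = [-8/17 15/17 0; 15/17 8/17 0; 0 0 1]
T3·…·T1 = [304/425 297/425 0; 297/425 -304/425 0; 0 0 1]
det M = -1; M⁻¹ = [304/425 297/425 0; 297/425 -304/425 0; 0 0 1]
M⁻¹ · (297/425, -304/425)ᵀ = (0, 1)ᵀ

p = (0, 1)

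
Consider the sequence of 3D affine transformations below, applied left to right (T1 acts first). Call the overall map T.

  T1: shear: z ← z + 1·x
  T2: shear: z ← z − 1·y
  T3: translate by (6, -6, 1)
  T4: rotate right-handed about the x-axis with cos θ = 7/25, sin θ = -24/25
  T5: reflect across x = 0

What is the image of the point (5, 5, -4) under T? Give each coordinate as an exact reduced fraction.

T(p) = (-11, -79/25, 3/25)

T1 shear: z ← z + 1·x: (5, 5, -4) → (5, 5, 1)
T2 shear: z ← z − 1·y: (5, 5, 1) → (5, 5, -4)
T3 translate by (6, -6, 1): (5, 5, -4) → (11, -1, -3)
T4 rotate right-handed about the x-axis with cos θ = 7/25, sin θ = -24/25: (11, -1, -3) → (11, -79/25, 3/25)
T5 reflect across x = 0: (11, -79/25, 3/25) → (-11, -79/25, 3/25)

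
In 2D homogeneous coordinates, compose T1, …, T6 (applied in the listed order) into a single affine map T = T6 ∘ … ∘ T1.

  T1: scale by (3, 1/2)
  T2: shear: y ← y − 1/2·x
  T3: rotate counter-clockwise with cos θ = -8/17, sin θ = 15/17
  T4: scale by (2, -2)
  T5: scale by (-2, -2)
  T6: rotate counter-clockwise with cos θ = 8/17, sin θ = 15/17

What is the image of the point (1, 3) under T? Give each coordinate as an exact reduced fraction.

T(p) = (-1932/289, 2880/289)

T1 scale by (3, 1/2): (1, 3) → (3, 3/2)
T2 shear: y ← y − 1/2·x: (3, 3/2) → (3, 0)
T3 rotate counter-clockwise with cos θ = -8/17, sin θ = 15/17: (3, 0) → (-24/17, 45/17)
T4 scale by (2, -2): (-24/17, 45/17) → (-48/17, -90/17)
T5 scale by (-2, -2): (-48/17, -90/17) → (96/17, 180/17)
T6 rotate counter-clockwise with cos θ = 8/17, sin θ = 15/17: (96/17, 180/17) → (-1932/289, 2880/289)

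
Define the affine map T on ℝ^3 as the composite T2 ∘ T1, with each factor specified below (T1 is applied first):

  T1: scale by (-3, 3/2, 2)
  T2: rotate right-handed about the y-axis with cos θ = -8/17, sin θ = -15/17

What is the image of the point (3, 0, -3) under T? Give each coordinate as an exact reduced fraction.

T1 scale by (-3, 3/2, 2): (3, 0, -3) → (-9, 0, -6)
T2 rotate right-handed about the y-axis with cos θ = -8/17, sin θ = -15/17: (-9, 0, -6) → (162/17, 0, -87/17)

T(p) = (162/17, 0, -87/17)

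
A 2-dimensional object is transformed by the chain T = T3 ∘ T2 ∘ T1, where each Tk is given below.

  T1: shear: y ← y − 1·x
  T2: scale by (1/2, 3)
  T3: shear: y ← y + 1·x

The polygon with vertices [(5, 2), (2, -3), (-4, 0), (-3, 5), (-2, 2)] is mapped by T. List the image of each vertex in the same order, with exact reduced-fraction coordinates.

image vertices: (5/2, -13/2), (1, -14), (-2, 10), (-3/2, 45/2), (-1, 11)

T1 shear: y ← y − 1·x: (5, 2) → (5, -3); (2, -3) → (2, -5); (-4, 0) → (-4, 4); (-3, 5) → (-3, 8); (-2, 2) → (-2, 4)
T2 scale by (1/2, 3): (5, -3) → (5/2, -9); (2, -5) → (1, -15); (-4, 4) → (-2, 12); (-3, 8) → (-3/2, 24); (-2, 4) → (-1, 12)
T3 shear: y ← y + 1·x: (5/2, -9) → (5/2, -13/2); (1, -15) → (1, -14); (-2, 12) → (-2, 10); (-3/2, 24) → (-3/2, 45/2); (-1, 12) → (-1, 11)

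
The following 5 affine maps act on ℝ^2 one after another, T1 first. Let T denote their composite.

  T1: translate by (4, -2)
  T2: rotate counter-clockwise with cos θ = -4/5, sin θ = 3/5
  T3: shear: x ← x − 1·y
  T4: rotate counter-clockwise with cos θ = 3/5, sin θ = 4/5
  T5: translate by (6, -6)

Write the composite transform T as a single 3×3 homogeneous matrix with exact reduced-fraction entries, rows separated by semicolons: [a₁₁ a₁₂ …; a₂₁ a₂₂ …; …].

T1 = [1 0 4; 0 1 -2; 0 0 1]
T2·T1 = [-4/5 -3/5 -2; 3/5 -4/5 4; 0 0 1]
T3·…·T1 = [-7/5 1/5 -6; 3/5 -4/5 4; 0 0 1]
T4·…·T1 = [-33/25 19/25 -34/5; -19/25 -8/25 -12/5; 0 0 1]
T5·…·T1 = [-33/25 19/25 -4/5; -19/25 -8/25 -42/5; 0 0 1]

T = [-33/25 19/25 -4/5; -19/25 -8/25 -42/5; 0 0 1]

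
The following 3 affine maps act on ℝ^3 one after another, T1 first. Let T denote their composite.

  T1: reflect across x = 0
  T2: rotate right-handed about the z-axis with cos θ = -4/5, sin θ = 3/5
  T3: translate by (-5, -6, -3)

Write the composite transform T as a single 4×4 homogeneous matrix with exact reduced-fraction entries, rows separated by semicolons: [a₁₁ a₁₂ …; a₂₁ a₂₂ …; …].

T1 = [-1 0 0 0; 0 1 0 0; 0 0 1 0; 0 0 0 1]
T2·T1 = [4/5 -3/5 0 0; -3/5 -4/5 0 0; 0 0 1 0; 0 0 0 1]
T3·…·T1 = [4/5 -3/5 0 -5; -3/5 -4/5 0 -6; 0 0 1 -3; 0 0 0 1]

T = [4/5 -3/5 0 -5; -3/5 -4/5 0 -6; 0 0 1 -3; 0 0 0 1]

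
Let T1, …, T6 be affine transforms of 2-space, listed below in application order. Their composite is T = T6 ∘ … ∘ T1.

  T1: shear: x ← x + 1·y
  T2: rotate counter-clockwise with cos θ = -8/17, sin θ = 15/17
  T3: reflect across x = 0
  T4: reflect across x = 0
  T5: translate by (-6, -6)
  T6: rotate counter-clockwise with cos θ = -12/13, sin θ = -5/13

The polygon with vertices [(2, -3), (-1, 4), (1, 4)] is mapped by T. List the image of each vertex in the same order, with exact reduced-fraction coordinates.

image vertices: (123/221, 1361/221), (1787/221, 1998/221), (2129/221, 1718/221)

T1 shear: x ← x + 1·y: (2, -3) → (-1, -3); (-1, 4) → (3, 4); (1, 4) → (5, 4)
T2 rotate counter-clockwise with cos θ = -8/17, sin θ = 15/17: (-1, -3) → (53/17, 9/17); (3, 4) → (-84/17, 13/17); (5, 4) → (-100/17, 43/17)
T3 reflect across x = 0: (53/17, 9/17) → (-53/17, 9/17); (-84/17, 13/17) → (84/17, 13/17); (-100/17, 43/17) → (100/17, 43/17)
T4 reflect across x = 0: (-53/17, 9/17) → (53/17, 9/17); (84/17, 13/17) → (-84/17, 13/17); (100/17, 43/17) → (-100/17, 43/17)
T5 translate by (-6, -6): (53/17, 9/17) → (-49/17, -93/17); (-84/17, 13/17) → (-186/17, -89/17); (-100/17, 43/17) → (-202/17, -59/17)
T6 rotate counter-clockwise with cos θ = -12/13, sin θ = -5/13: (-49/17, -93/17) → (123/221, 1361/221); (-186/17, -89/17) → (1787/221, 1998/221); (-202/17, -59/17) → (2129/221, 1718/221)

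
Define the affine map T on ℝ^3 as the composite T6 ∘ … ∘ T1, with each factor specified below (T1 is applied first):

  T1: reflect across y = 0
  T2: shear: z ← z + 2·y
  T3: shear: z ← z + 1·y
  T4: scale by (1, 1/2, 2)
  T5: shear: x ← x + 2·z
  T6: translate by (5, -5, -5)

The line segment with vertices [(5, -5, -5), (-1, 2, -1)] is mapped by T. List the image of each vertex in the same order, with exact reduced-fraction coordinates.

image vertices: (50, -5/2, 15), (-24, -6, -19)

T1 reflect across y = 0: (5, -5, -5) → (5, 5, -5); (-1, 2, -1) → (-1, -2, -1)
T2 shear: z ← z + 2·y: (5, 5, -5) → (5, 5, 5); (-1, -2, -1) → (-1, -2, -5)
T3 shear: z ← z + 1·y: (5, 5, 5) → (5, 5, 10); (-1, -2, -5) → (-1, -2, -7)
T4 scale by (1, 1/2, 2): (5, 5, 10) → (5, 5/2, 20); (-1, -2, -7) → (-1, -1, -14)
T5 shear: x ← x + 2·z: (5, 5/2, 20) → (45, 5/2, 20); (-1, -1, -14) → (-29, -1, -14)
T6 translate by (5, -5, -5): (45, 5/2, 20) → (50, -5/2, 15); (-29, -1, -14) → (-24, -6, -19)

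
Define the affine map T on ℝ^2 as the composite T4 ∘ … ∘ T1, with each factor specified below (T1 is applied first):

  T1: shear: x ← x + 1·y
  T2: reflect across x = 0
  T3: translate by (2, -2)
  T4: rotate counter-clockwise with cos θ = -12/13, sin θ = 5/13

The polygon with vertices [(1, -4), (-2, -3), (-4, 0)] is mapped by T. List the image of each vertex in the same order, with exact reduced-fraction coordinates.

T1 shear: x ← x + 1·y: (1, -4) → (-3, -4); (-2, -3) → (-5, -3); (-4, 0) → (-4, 0)
T2 reflect across x = 0: (-3, -4) → (3, -4); (-5, -3) → (5, -3); (-4, 0) → (4, 0)
T3 translate by (2, -2): (3, -4) → (5, -6); (5, -3) → (7, -5); (4, 0) → (6, -2)
T4 rotate counter-clockwise with cos θ = -12/13, sin θ = 5/13: (5, -6) → (-30/13, 97/13); (7, -5) → (-59/13, 95/13); (6, -2) → (-62/13, 54/13)

image vertices: (-30/13, 97/13), (-59/13, 95/13), (-62/13, 54/13)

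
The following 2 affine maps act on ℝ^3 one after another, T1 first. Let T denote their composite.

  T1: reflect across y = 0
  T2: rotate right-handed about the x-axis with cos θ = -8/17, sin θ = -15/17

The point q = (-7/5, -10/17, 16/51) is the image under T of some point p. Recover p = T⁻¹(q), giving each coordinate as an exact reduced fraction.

p = (-7/5, 0, -2/3)

T1 = [1 0 0 0; 0 -1 0 0; 0 0 1 0; 0 0 0 1]
T2·T1 = [1 0 0 0; 0 8/17 15/17 0; 0 15/17 -8/17 0; 0 0 0 1]
det M = -1; M⁻¹ = [1 0 0 0; 0 8/17 15/17 0; 0 15/17 -8/17 0; 0 0 0 1]
M⁻¹ · (-7/5, -10/17, 16/51)ᵀ = (-7/5, 0, -2/3)ᵀ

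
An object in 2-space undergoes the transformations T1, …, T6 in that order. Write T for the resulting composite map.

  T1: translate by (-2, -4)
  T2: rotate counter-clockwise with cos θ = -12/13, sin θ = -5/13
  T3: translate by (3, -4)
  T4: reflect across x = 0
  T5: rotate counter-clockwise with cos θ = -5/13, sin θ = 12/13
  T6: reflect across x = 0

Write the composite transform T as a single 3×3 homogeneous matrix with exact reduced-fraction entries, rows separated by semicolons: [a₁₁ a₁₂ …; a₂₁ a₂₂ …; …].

T1 = [1 0 -2; 0 1 -4; 0 0 1]
T2·T1 = [-12/13 5/13 4/13; -5/13 -12/13 58/13; 0 0 1]
T3·…·T1 = [-12/13 5/13 43/13; -5/13 -12/13 6/13; 0 0 1]
T4·…·T1 = [12/13 -5/13 -43/13; -5/13 -12/13 6/13; 0 0 1]
T5·…·T1 = [0 1 11/13; 1 0 -42/13; 0 0 1]
T6·…·T1 = [0 -1 -11/13; 1 0 -42/13; 0 0 1]

T = [0 -1 -11/13; 1 0 -42/13; 0 0 1]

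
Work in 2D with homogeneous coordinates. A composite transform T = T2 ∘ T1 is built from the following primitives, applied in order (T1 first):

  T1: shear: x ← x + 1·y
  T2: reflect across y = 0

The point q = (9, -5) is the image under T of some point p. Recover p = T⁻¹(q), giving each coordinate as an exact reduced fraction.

p = (4, 5)

T1 = [1 1 0; 0 1 0; 0 0 1]
T2·T1 = [1 1 0; 0 -1 0; 0 0 1]
det M = -1; M⁻¹ = [1 1 0; 0 -1 0; 0 0 1]
M⁻¹ · (9, -5)ᵀ = (4, 5)ᵀ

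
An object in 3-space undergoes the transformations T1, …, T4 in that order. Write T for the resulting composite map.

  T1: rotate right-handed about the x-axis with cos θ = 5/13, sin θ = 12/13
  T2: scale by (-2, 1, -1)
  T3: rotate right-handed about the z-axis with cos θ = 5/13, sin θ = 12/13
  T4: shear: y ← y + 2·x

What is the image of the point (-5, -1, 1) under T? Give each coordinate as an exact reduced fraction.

T1 rotate right-handed about the x-axis with cos θ = 5/13, sin θ = 12/13: (-5, -1, 1) → (-5, -17/13, -7/13)
T2 scale by (-2, 1, -1): (-5, -17/13, -7/13) → (10, -17/13, 7/13)
T3 rotate right-handed about the z-axis with cos θ = 5/13, sin θ = 12/13: (10, -17/13, 7/13) → (854/169, 1475/169, 7/13)
T4 shear: y ← y + 2·x: (854/169, 1475/169, 7/13) → (854/169, 3183/169, 7/13)

T(p) = (854/169, 3183/169, 7/13)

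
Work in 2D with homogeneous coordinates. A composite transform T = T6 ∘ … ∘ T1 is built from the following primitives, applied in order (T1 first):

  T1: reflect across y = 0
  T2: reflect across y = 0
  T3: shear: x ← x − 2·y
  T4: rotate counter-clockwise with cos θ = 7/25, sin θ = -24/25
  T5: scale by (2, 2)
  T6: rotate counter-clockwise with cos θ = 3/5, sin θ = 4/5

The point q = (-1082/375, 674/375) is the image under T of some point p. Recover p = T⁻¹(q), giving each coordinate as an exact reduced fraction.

T1 = [1 0 0; 0 -1 0; 0 0 1]
T2·T1 = [1 0 0; 0 1 0; 0 0 1]
T3·…·T1 = [1 -2 0; 0 1 0; 0 0 1]
T4·…·T1 = [7/25 2/5 0; -24/25 11/5 0; 0 0 1]
T5·…·T1 = [14/25 4/5 0; -48/25 22/5 0; 0 0 1]
T6·…·T1 = [234/125 -76/25 0; -88/125 82/25 0; 0 0 1]
det M = 4; M⁻¹ = [41/50 19/25 0; 22/125 117/250 0; 0 0 1]
M⁻¹ · (-1082/375, 674/375)ᵀ = (-1, 1/3)ᵀ

p = (-1, 1/3)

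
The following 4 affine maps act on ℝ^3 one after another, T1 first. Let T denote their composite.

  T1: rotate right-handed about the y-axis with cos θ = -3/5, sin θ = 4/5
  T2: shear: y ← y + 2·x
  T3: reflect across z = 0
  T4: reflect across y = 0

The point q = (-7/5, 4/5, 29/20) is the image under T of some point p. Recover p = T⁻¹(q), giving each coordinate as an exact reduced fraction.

T1 = [-3/5 0 4/5 0; 0 1 0 0; -4/5 0 -3/5 0; 0 0 0 1]
T2·T1 = [-3/5 0 4/5 0; -6/5 1 8/5 0; -4/5 0 -3/5 0; 0 0 0 1]
T3·…·T1 = [-3/5 0 4/5 0; -6/5 1 8/5 0; 4/5 0 3/5 0; 0 0 0 1]
T4·…·T1 = [-3/5 0 4/5 0; 6/5 -1 -8/5 0; 4/5 0 3/5 0; 0 0 0 1]
det M = 1; M⁻¹ = [-3/5 0 4/5 0; -2 -1 0 0; 4/5 0 3/5 0; 0 0 0 1]
M⁻¹ · (-7/5, 4/5, 29/20)ᵀ = (2, 2, -1/4)ᵀ

p = (2, 2, -1/4)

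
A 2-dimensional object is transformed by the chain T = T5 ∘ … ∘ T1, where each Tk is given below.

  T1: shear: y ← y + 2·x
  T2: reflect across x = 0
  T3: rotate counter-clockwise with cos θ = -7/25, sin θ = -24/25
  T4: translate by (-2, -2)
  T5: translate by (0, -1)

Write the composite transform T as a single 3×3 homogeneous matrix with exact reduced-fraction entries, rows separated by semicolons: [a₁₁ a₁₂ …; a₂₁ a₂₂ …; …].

T = [11/5 24/25 -2; 2/5 -7/25 -3; 0 0 1]

T1 = [1 0 0; 2 1 0; 0 0 1]
T2·T1 = [-1 0 0; 2 1 0; 0 0 1]
T3·…·T1 = [11/5 24/25 0; 2/5 -7/25 0; 0 0 1]
T4·…·T1 = [11/5 24/25 -2; 2/5 -7/25 -2; 0 0 1]
T5·…·T1 = [11/5 24/25 -2; 2/5 -7/25 -3; 0 0 1]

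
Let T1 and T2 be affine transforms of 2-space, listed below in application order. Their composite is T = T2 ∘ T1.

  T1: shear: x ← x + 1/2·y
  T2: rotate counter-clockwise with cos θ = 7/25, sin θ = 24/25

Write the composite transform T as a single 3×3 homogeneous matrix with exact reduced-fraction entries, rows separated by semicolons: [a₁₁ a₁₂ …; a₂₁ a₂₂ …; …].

T = [7/25 -41/50 0; 24/25 19/25 0; 0 0 1]

T1 = [1 1/2 0; 0 1 0; 0 0 1]
T2·T1 = [7/25 -41/50 0; 24/25 19/25 0; 0 0 1]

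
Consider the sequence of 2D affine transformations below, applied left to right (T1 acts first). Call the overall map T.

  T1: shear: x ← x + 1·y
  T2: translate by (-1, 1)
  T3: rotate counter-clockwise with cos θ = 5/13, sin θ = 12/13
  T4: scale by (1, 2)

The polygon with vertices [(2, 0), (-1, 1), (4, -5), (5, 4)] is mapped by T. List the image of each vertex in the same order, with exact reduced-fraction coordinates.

T1 shear: x ← x + 1·y: (2, 0) → (2, 0); (-1, 1) → (0, 1); (4, -5) → (-1, -5); (5, 4) → (9, 4)
T2 translate by (-1, 1): (2, 0) → (1, 1); (0, 1) → (-1, 2); (-1, -5) → (-2, -4); (9, 4) → (8, 5)
T3 rotate counter-clockwise with cos θ = 5/13, sin θ = 12/13: (1, 1) → (-7/13, 17/13); (-1, 2) → (-29/13, -2/13); (-2, -4) → (38/13, -44/13); (8, 5) → (-20/13, 121/13)
T4 scale by (1, 2): (-7/13, 17/13) → (-7/13, 34/13); (-29/13, -2/13) → (-29/13, -4/13); (38/13, -44/13) → (38/13, -88/13); (-20/13, 121/13) → (-20/13, 242/13)

image vertices: (-7/13, 34/13), (-29/13, -4/13), (38/13, -88/13), (-20/13, 242/13)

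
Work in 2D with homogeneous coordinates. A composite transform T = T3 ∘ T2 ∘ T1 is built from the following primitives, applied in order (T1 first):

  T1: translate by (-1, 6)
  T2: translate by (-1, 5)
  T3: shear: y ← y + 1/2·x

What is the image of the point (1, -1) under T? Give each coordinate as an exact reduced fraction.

T1 translate by (-1, 6): (1, -1) → (0, 5)
T2 translate by (-1, 5): (0, 5) → (-1, 10)
T3 shear: y ← y + 1/2·x: (-1, 10) → (-1, 19/2)

T(p) = (-1, 19/2)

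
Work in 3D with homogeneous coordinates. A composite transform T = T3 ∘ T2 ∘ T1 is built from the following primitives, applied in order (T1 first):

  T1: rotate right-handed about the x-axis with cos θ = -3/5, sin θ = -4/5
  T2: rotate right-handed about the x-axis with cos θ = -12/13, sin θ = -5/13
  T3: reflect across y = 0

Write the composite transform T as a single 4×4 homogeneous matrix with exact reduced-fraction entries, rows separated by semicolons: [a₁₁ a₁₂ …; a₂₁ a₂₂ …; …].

T = [1 0 0 0; 0 -16/65 63/65 0; 0 63/65 16/65 0; 0 0 0 1]

T1 = [1 0 0 0; 0 -3/5 4/5 0; 0 -4/5 -3/5 0; 0 0 0 1]
T2·T1 = [1 0 0 0; 0 16/65 -63/65 0; 0 63/65 16/65 0; 0 0 0 1]
T3·…·T1 = [1 0 0 0; 0 -16/65 63/65 0; 0 63/65 16/65 0; 0 0 0 1]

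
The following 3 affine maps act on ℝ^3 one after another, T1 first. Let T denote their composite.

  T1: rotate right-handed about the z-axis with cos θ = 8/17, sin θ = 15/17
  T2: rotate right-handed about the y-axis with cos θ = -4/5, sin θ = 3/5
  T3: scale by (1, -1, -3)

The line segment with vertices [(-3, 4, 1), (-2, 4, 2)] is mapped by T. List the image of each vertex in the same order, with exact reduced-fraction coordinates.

T1 rotate right-handed about the z-axis with cos θ = 8/17, sin θ = 15/17: (-3, 4, 1) → (-84/17, -13/17, 1); (-2, 4, 2) → (-76/17, 2/17, 2)
T2 rotate right-handed about the y-axis with cos θ = -4/5, sin θ = 3/5: (-84/17, -13/17, 1) → (387/85, -13/17, 184/85); (-76/17, 2/17, 2) → (406/85, 2/17, 92/85)
T3 scale by (1, -1, -3): (387/85, -13/17, 184/85) → (387/85, 13/17, -552/85); (406/85, 2/17, 92/85) → (406/85, -2/17, -276/85)

image vertices: (387/85, 13/17, -552/85), (406/85, -2/17, -276/85)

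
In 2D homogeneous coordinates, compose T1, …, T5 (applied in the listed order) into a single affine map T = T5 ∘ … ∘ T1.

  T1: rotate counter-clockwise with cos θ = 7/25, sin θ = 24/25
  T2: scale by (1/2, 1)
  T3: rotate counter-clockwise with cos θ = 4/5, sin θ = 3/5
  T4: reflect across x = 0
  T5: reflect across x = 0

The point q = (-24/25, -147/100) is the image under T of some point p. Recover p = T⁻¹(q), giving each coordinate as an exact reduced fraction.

T1 = [7/25 -24/25 0; 24/25 7/25 0; 0 0 1]
T2·T1 = [7/50 -12/25 0; 24/25 7/25 0; 0 0 1]
T3·…·T1 = [-58/125 -69/125 0; 213/250 -8/125 0; 0 0 1]
T4·…·T1 = [58/125 69/125 0; 213/250 -8/125 0; 0 0 1]
T5·…·T1 = [-58/125 -69/125 0; 213/250 -8/125 0; 0 0 1]
det M = 1/2; M⁻¹ = [-16/125 138/125 0; -213/125 -116/125 0; 0 0 1]
M⁻¹ · (-24/25, -147/100)ᵀ = (-3/2, 3)ᵀ

p = (-3/2, 3)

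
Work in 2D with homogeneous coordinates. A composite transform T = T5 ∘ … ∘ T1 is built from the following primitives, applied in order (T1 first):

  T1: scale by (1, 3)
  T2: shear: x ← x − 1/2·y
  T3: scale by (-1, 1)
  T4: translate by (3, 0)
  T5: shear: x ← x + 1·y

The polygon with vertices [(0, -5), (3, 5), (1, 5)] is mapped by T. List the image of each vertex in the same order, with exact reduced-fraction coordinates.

T1 scale by (1, 3): (0, -5) → (0, -15); (3, 5) → (3, 15); (1, 5) → (1, 15)
T2 shear: x ← x − 1/2·y: (0, -15) → (15/2, -15); (3, 15) → (-9/2, 15); (1, 15) → (-13/2, 15)
T3 scale by (-1, 1): (15/2, -15) → (-15/2, -15); (-9/2, 15) → (9/2, 15); (-13/2, 15) → (13/2, 15)
T4 translate by (3, 0): (-15/2, -15) → (-9/2, -15); (9/2, 15) → (15/2, 15); (13/2, 15) → (19/2, 15)
T5 shear: x ← x + 1·y: (-9/2, -15) → (-39/2, -15); (15/2, 15) → (45/2, 15); (19/2, 15) → (49/2, 15)

image vertices: (-39/2, -15), (45/2, 15), (49/2, 15)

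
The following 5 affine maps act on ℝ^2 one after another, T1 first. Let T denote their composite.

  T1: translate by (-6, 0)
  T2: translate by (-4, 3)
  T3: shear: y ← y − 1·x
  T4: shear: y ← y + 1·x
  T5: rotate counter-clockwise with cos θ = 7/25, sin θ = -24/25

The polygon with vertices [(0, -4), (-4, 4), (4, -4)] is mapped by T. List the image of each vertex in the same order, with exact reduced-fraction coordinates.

T1 translate by (-6, 0): (0, -4) → (-6, -4); (-4, 4) → (-10, 4); (4, -4) → (-2, -4)
T2 translate by (-4, 3): (-6, -4) → (-10, -1); (-10, 4) → (-14, 7); (-2, -4) → (-6, -1)
T3 shear: y ← y − 1·x: (-10, -1) → (-10, 9); (-14, 7) → (-14, 21); (-6, -1) → (-6, 5)
T4 shear: y ← y + 1·x: (-10, 9) → (-10, -1); (-14, 21) → (-14, 7); (-6, 5) → (-6, -1)
T5 rotate counter-clockwise with cos θ = 7/25, sin θ = -24/25: (-10, -1) → (-94/25, 233/25); (-14, 7) → (14/5, 77/5); (-6, -1) → (-66/25, 137/25)

image vertices: (-94/25, 233/25), (14/5, 77/5), (-66/25, 137/25)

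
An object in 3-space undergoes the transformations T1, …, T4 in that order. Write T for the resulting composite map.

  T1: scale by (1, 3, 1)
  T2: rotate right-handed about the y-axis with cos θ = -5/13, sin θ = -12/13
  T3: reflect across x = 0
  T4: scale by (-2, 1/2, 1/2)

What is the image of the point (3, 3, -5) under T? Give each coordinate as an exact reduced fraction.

T1 scale by (1, 3, 1): (3, 3, -5) → (3, 9, -5)
T2 rotate right-handed about the y-axis with cos θ = -5/13, sin θ = -12/13: (3, 9, -5) → (45/13, 9, 61/13)
T3 reflect across x = 0: (45/13, 9, 61/13) → (-45/13, 9, 61/13)
T4 scale by (-2, 1/2, 1/2): (-45/13, 9, 61/13) → (90/13, 9/2, 61/26)

T(p) = (90/13, 9/2, 61/26)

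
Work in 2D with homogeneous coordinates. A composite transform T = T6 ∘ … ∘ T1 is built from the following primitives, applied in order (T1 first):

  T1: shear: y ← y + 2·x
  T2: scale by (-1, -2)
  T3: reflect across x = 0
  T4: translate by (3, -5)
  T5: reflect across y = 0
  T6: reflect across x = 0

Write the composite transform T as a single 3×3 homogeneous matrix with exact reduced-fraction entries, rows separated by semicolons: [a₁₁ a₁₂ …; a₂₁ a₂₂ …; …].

T = [-1 0 -3; 4 2 5; 0 0 1]

T1 = [1 0 0; 2 1 0; 0 0 1]
T2·T1 = [-1 0 0; -4 -2 0; 0 0 1]
T3·…·T1 = [1 0 0; -4 -2 0; 0 0 1]
T4·…·T1 = [1 0 3; -4 -2 -5; 0 0 1]
T5·…·T1 = [1 0 3; 4 2 5; 0 0 1]
T6·…·T1 = [-1 0 -3; 4 2 5; 0 0 1]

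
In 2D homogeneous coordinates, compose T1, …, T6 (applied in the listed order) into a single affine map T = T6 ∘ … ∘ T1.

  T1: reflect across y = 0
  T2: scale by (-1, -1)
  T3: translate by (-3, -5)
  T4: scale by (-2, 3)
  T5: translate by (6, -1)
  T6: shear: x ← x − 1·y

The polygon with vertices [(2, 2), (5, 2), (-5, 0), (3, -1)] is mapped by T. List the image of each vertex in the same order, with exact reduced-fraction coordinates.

image vertices: (26, -10), (32, -10), (18, -16), (37, -19)

T1 reflect across y = 0: (2, 2) → (2, -2); (5, 2) → (5, -2); (-5, 0) → (-5, 0); (3, -1) → (3, 1)
T2 scale by (-1, -1): (2, -2) → (-2, 2); (5, -2) → (-5, 2); (-5, 0) → (5, 0); (3, 1) → (-3, -1)
T3 translate by (-3, -5): (-2, 2) → (-5, -3); (-5, 2) → (-8, -3); (5, 0) → (2, -5); (-3, -1) → (-6, -6)
T4 scale by (-2, 3): (-5, -3) → (10, -9); (-8, -3) → (16, -9); (2, -5) → (-4, -15); (-6, -6) → (12, -18)
T5 translate by (6, -1): (10, -9) → (16, -10); (16, -9) → (22, -10); (-4, -15) → (2, -16); (12, -18) → (18, -19)
T6 shear: x ← x − 1·y: (16, -10) → (26, -10); (22, -10) → (32, -10); (2, -16) → (18, -16); (18, -19) → (37, -19)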